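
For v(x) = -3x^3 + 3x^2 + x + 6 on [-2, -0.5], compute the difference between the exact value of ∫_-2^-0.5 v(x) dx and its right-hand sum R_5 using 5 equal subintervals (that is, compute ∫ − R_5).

4.685625

Exact integral: ∫_-2^-0.5 v(x) dx = 26.953125.
R_5 = 22.2675.
Error = 26.953125 − 22.2675 = 4.685625.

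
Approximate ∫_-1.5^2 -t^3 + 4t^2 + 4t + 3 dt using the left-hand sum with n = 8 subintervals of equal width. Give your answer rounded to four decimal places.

24.6897

Δt = (2 − (-1.5))/8 = 0.4375.
Left endpoints: -1.5, -1.0625, -0.625, -0.1875, 0.25, 0.6875, 1.125, 1.5625.
f(-1.5) = 9.375, f(-1.0625) = 18289/4096, f(-0.625) = 1181/512, f(-0.1875) = 9819/4096, f(0.25) = 4.234375, f(0.6875) = 29965/4096, f(1.125) = 5703/512, f(1.5625) = 62263/4096.
Sum = Δt · [f(-1.5) + f(-1.0625) + f(-0.625) + ...].
Sum ≈ 24.6897.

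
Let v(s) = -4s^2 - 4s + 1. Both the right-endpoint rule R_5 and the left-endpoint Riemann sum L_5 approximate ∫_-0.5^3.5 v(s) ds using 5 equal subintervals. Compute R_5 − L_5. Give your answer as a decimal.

R_5 = -104.64.
L_5 = -53.44.
R_5 − L_5 = -51.2.

-51.2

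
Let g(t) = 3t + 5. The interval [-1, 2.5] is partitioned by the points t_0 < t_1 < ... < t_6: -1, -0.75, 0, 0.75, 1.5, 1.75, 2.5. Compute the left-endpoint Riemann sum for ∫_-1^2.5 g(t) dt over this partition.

21.8125

Subinterval widths: 0.25, 0.75, 0.75, 0.75, 0.25, 0.75.
Left endpoints: -1, -0.75, 0, 0.75, 1.5, 1.75.
g(-1) = 2, g(-0.75) = 2.75, g(0) = 5, g(0.75) = 7.25, g(1.5) = 9.5, g(1.75) = 10.25.
Sum = Σ Δt_i · g(t_i).
Sum = 21.8125.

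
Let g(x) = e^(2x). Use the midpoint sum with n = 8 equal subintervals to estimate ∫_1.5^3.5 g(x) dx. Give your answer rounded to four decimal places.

532.7074

Δx = (3.5 − 1.5)/8 = 0.25.
Midpoints: 1.625, 1.875, 2.125, 2.375, 2.625, 2.875, 3.125, 3.375.
g(1.625) ≈ 25.7903, g(1.875) ≈ 42.5211, g(2.125) ≈ 70.1054, g(2.375) ≈ 115.5843, g(2.625) ≈ 190.5663, g(2.875) ≈ 314.1907, g(3.125) ≈ 518.0128, g(3.375) ≈ 854.0588.
Sum = Δx · [g(1.625) + g(1.875) + g(2.125) + ...].
Sum ≈ 532.7074.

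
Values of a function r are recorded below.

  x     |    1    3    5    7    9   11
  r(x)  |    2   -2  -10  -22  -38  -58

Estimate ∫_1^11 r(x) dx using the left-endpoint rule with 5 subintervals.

-140

Δx = 2.
Sum = 2·[2 + (-2) + (-10) + (-22) + (-38)] = -140.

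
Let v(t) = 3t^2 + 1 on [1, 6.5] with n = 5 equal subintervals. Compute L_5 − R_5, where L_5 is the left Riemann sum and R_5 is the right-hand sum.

L_5 = 214.39.
R_5 = 350.515.
L_5 − R_5 = -136.125.

-136.125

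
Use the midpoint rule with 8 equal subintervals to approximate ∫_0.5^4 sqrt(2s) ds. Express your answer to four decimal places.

Δs = (4 − 0.5)/8 = 0.4375.
Midpoints: 0.71875, 1.15625, 1.59375, 2.03125, 2.46875, 2.90625, 3.34375, 3.78125.
f(0.71875) ≈ 1.1990, f(1.15625) ≈ 1.5207, f(1.59375) ≈ 1.7854, f(2.03125) ≈ 2.0156, f(2.46875) ≈ 2.2220, f(2.90625) ≈ 2.4109, f(3.34375) ≈ 2.5860, f(3.78125) ≈ 2.7500.
Sum = Δs · [f(0.71875) + f(1.15625) + f(1.59375) + ...].
Sum ≈ 7.2142.

7.2142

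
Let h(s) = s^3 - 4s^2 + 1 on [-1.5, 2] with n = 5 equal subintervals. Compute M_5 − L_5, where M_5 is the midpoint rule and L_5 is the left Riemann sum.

2.9246875

M_5 = -8.4678125.
L_5 = -11.3925.
M_5 − L_5 = 2.9246875.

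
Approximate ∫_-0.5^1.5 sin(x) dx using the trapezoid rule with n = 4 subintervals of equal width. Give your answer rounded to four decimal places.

0.7900

Δx = (1.5 − (-0.5))/4 = 0.5.
f(-0.5) ≈ -0.4794, f(0) ≈ 0.0000, f(0.5) ≈ 0.4794, f(1) ≈ 0.8415, f(1.5) ≈ 0.9975.
T_4 = (Δx/2)·[f(x_0) + 2f(x_1) + 2f(x_2) + 2f(x_3) + f(x_4)].
Sum ≈ 0.7900.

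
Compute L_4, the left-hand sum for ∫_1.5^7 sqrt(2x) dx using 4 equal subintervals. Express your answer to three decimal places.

Δx = (7 − 1.5)/4 = 1.375.
Left endpoints: 1.5, 2.875, 4.25, 5.625.
f(1.5) ≈ 1.732, f(2.875) ≈ 2.398, f(4.25) ≈ 2.915, f(5.625) ≈ 3.354.
Sum = Δx · [f(1.5) + f(2.875) + f(4.25) + f(5.625)].
Sum ≈ 14.299.

14.299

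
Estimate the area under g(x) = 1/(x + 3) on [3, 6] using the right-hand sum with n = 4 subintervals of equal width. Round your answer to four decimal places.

0.3854

Δx = (6 − 3)/4 = 0.75.
Right endpoints: 3.75, 4.5, 5.25, 6.
g(3.75) = 4/27, g(4.5) = 2/15, g(5.25) = 4/33, g(6) = 1/9.
Sum = Δx · [g(3.75) + g(4.5) + g(5.25) + g(6)].
Sum ≈ 0.3854.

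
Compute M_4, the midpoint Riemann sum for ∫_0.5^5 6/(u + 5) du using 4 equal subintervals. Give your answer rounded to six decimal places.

3.579794

Δu = (5 − 0.5)/4 = 1.125.
Midpoints: 1.0625, 2.1875, 3.3125, 4.4375.
f(1.0625) = 96/97, f(2.1875) = 96/115, f(3.3125) = 96/133, f(4.4375) = 96/151.
Sum = Δu · [f(1.0625) + f(2.1875) + f(3.3125) + f(4.4375)].
Sum ≈ 3.579794.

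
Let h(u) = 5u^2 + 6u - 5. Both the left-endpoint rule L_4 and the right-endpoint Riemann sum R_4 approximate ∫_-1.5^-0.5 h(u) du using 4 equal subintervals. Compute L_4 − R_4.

L_4 = -5.03125.
R_4 = -6.03125.
L_4 − R_4 = 1.

1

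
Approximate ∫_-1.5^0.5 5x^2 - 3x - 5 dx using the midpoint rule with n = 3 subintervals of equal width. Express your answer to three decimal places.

Δx = (0.5 − (-1.5))/3 = 2/3.
Midpoints: -7/6, -0.5, 1/6.
f(-7/6) = 191/36, f(-0.5) = -2.25, f(1/6) = -193/36.
Sum = Δx · [f(-7/6) + f(-0.5) + f(1/6)].
Sum ≈ -1.537.

-1.537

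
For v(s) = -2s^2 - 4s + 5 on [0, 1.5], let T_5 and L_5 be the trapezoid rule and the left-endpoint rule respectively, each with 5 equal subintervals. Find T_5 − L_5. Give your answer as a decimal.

T_5 = 0.705.
L_5 = 2.28.
T_5 − L_5 = -1.575.

-1.575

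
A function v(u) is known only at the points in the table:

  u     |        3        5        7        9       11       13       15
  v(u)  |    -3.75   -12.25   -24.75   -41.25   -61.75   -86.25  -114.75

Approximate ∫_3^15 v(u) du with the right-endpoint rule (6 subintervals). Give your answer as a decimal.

-682

Δu = 2.
Sum = 2·[(-12.25) + (-24.75) + (-41.25) + (-61.75) + (-86.25) + (-114.75)] = -682.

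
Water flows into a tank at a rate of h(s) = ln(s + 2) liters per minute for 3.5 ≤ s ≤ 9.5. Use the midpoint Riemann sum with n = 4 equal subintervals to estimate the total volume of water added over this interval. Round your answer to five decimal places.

12.71971

Δs = (9.5 − 3.5)/4 = 1.5.
Midpoints: 4.25, 5.75, 7.25, 8.75.
h(4.25) ≈ 1.83258, h(5.75) ≈ 2.04769, h(7.25) ≈ 2.22462, h(8.75) ≈ 2.37491.
Sum = Δs · [h(4.25) + h(5.75) + h(7.25) + h(8.75)].
Sum ≈ 12.71971.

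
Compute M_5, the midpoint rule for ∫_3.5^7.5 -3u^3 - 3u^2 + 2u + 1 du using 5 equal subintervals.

Δu = (7.5 − 3.5)/5 = 0.8.
Midpoints: 3.9, 4.7, 5.5, 6.3, 7.1.
f(3.9) = -214.787, f(4.7) = -367.339, f(5.5) = -577.875, f(6.3) = -855.611, f(7.1) = -1209.763.
Sum = Δu · [f(3.9) + f(4.7) + f(5.5) + f(6.3) + f(7.1)].
Sum = -2580.3.

-2580.3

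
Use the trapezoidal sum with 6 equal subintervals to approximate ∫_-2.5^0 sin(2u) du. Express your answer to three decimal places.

Δu = (0 − (-2.5))/6 = 5/12.
f(-2.5) ≈ 0.959, f(-25/12) ≈ 0.855, f(-5/3) ≈ 0.191, f(-1.25) ≈ -0.598, f(-5/6) ≈ -0.995, f(-5/12) ≈ -0.740, f(0) ≈ 0.000.
T_6 = (Δu/2)·[f(u_0) + 2f(u_1) + ... + 2f(u_{5}) + f(u_6)].
Sum ≈ -0.337.

-0.337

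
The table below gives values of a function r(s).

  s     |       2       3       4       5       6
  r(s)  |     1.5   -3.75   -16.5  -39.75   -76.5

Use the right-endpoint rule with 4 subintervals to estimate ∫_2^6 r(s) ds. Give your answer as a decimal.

-136.5

Δs = 1.
Sum = 1·[(-3.75) + (-16.5) + (-39.75) + (-76.5)] = -136.5.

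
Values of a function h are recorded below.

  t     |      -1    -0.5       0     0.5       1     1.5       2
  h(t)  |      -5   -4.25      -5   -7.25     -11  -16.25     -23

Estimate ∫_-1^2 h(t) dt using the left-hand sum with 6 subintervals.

Δt = 0.5.
Sum = 0.5·[(-5) + (-4.25) + (-5) + (-7.25) + (-11) + (-16.25)] = -24.375.

-24.375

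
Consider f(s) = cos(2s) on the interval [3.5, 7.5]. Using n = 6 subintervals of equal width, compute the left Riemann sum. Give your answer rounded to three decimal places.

Δs = (7.5 − 3.5)/6 = 2/3.
Left endpoints: 3.5, 25/6, 29/6, 5.5, 37/6, 41/6.
f(3.5) ≈ 0.754, f(25/6) ≈ -0.461, f(29/6) ≈ -0.971, f(5.5) ≈ 0.004, f(37/6) ≈ 0.973, f(41/6) ≈ 0.453.
Sum = Δs · [f(3.5) + f(25/6) + f(29/6) + ...].
Sum ≈ 0.502.

0.502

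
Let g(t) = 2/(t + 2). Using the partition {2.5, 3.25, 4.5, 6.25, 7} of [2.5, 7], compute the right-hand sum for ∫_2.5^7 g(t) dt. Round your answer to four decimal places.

1.2612

Subinterval widths: 0.75, 1.25, 1.75, 0.75.
Right endpoints: 3.25, 4.5, 6.25, 7.
g(3.25) = 8/21, g(4.5) = 4/13, g(6.25) = 8/33, g(7) = 2/9.
Sum = Σ Δt_i · g(t_i).
Sum ≈ 1.2612.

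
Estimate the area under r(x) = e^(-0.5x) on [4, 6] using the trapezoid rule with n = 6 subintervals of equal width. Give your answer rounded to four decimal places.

0.1715

Δx = (6 − 4)/6 = 1/3.
r(4) ≈ 0.1353, r(13/3) ≈ 0.1146, r(14/3) ≈ 0.0970, r(5) ≈ 0.0821, r(16/3) ≈ 0.0695, r(17/3) ≈ 0.0588, r(6) ≈ 0.0498.
T_6 = (Δx/2)·[r(x_0) + 2r(x_1) + ... + 2r(x_{5}) + r(x_6)].
Sum ≈ 0.1715.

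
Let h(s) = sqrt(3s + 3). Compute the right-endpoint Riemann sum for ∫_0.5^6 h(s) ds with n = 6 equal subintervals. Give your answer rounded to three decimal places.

Δs = (6 − 0.5)/6 = 11/12.
Right endpoints: 17/12, 7/3, 3.25, 25/6, 61/12, 6.
h(17/12) ≈ 2.693, h(7/3) ≈ 3.162, h(3.25) ≈ 3.571, h(25/6) ≈ 3.937, h(61/12) ≈ 4.272, h(6) ≈ 4.583.
Sum = Δs · [h(17/12) + h(7/3) + h(3.25) + ...].
Sum ≈ 20.366.

20.366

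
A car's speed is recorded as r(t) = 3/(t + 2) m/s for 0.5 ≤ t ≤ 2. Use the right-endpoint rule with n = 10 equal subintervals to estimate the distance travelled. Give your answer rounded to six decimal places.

Δt = (2 − 0.5)/10 = 0.15.
Right endpoints: 0.65, 0.8, 0.95, 1.1, 1.25, 1.4, 1.55, 1.7, 1.85, 2.
r(0.65) = 60/53, r(0.8) = 15/14, r(0.95) = 60/59, r(1.1) = 30/31, r(1.25) = 12/13, r(1.4) = 15/17, r(1.55) = 60/71, r(1.7) = 30/37, r(1.85) = 60/77, r(2) = 0.75.
Sum = Δt · [r(0.65) + r(0.8) + r(0.95) + ...].
Sum ≈ 1.376809.

1.376809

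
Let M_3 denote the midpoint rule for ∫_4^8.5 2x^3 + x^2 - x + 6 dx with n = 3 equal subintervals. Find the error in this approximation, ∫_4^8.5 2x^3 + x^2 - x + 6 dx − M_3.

32.484375

Exact integral: ∫_4^8.5 f(x) dx = 2664.28125.
M_3 = 2631.796875.
Error = 2664.28125 − 2631.796875 = 32.484375.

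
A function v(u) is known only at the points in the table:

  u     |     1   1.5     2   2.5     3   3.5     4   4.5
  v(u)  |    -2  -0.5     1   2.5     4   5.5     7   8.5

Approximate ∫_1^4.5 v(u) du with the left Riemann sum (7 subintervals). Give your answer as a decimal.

8.75

Δu = 0.5.
Sum = 0.5·[(-2) + (-0.5) + 1 + 2.5 + 4 + 5.5 + 7] = 8.75.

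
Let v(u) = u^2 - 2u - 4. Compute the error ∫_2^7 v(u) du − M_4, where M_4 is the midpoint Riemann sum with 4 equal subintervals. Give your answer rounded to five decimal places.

0.65104

Exact integral: ∫_2^7 v(u) du ≈ 46.6666667.
M_4 = 46.015625.
Error ≈ 46.6666667 − 46.015625 ≈ 0.65104.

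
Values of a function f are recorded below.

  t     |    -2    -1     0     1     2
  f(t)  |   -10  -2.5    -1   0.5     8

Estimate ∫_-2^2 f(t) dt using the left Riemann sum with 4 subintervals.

-13

Δt = 1.
Sum = 1·[(-10) + (-2.5) + (-1) + 0.5] = -13.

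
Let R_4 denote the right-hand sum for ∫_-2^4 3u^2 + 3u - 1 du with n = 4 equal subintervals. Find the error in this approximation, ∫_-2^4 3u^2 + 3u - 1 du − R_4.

-47.25

Exact integral: ∫_-2^4 f(u) du = 84.
R_4 = 131.25.
Error = 84 − 131.25 = -47.25.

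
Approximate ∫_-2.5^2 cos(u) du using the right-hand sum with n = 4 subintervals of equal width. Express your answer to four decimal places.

1.5618

Δu = (2 − (-2.5))/4 = 1.125.
Right endpoints: -1.375, -0.25, 0.875, 2.
f(-1.375) ≈ 0.1945, f(-0.25) ≈ 0.9689, f(0.875) ≈ 0.6410, f(2) ≈ -0.4161.
Sum = Δu · [f(-1.375) + f(-0.25) + f(0.875) + f(2)].
Sum ≈ 1.5618.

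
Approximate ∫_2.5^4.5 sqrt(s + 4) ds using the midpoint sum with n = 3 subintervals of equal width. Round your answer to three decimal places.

Δs = (4.5 − 2.5)/3 = 2/3.
Midpoints: 17/6, 3.5, 25/6.
f(17/6) ≈ 2.614, f(3.5) ≈ 2.739, f(25/6) ≈ 2.858.
Sum = Δs · [f(17/6) + f(3.5) + f(25/6)].
Sum ≈ 5.474.

5.474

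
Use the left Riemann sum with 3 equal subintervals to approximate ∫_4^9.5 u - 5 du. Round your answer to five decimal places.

Δu = (9.5 − 4)/3 = 11/6.
Left endpoints: 4, 35/6, 23/3.
f(4) = -1, f(35/6) = 5/6, f(23/3) = 8/3.
Sum = Δu · [f(4) + f(35/6) + f(23/3)].
Sum ≈ 4.58333.

4.58333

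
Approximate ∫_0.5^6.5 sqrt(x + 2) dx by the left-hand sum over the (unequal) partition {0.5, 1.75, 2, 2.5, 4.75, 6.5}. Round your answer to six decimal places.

Subinterval widths: 1.25, 0.25, 0.5, 2.25, 1.75.
Left endpoints: 0.5, 1.75, 2, 2.5, 4.75.
f(0.5) ≈ 1.581139, f(1.75) ≈ 1.936492, f(2) ≈ 2.000000, f(2.5) ≈ 2.121320, f(4.75) ≈ 2.598076.
Sum = Σ Δx_i · f(x_i).
Sum ≈ 12.780151.

12.780151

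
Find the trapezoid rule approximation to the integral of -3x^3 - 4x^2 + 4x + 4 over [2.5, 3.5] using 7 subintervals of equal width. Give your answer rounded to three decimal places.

-103.689

Δx = (3.5 − 2.5)/7 = 1/7.
f(2.5) = -57.875, f(37/14) = -188639/2744, f(39/14) = -221581/2744, f(41/14) = -257779/2744, f(43/14) = -297377/2744, f(45/14) = -340519/2744, f(47/14) = -387349/2744, f(3.5) = -159.625.
T_7 = (Δx/2)·[f(x_0) + 2f(x_1) + ... + 2f(x_{6}) + f(x_7)].
Sum ≈ -103.689.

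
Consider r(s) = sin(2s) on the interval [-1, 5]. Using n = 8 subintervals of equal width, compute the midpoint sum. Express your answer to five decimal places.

Δs = (5 − (-1))/8 = 0.75.
Midpoints: -0.625, 0.125, 0.875, 1.625, 2.375, 3.125, 3.875, 4.625.
r(-0.625) ≈ -0.94898, r(0.125) ≈ 0.24740, r(0.875) ≈ 0.98399, r(1.625) ≈ -0.10820, r(2.375) ≈ -0.99929, r(3.125) ≈ -0.03318, r(3.875) ≈ 0.99460, r(4.625) ≈ 0.17389.
Sum = Δs · [r(-0.625) + r(0.125) + r(0.875) + ...].
Sum ≈ 0.23267.

0.23267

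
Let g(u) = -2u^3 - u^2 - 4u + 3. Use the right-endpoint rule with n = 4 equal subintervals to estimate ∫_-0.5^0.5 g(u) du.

2.34375

Δu = (0.5 − (-0.5))/4 = 0.25.
Right endpoints: -0.25, 0, 0.25, 0.5.
g(-0.25) = 3.96875, g(0) = 3, g(0.25) = 1.90625, g(0.5) = 0.5.
Sum = Δu · [g(-0.25) + g(0) + g(0.25) + g(0.5)].
Sum = 2.34375.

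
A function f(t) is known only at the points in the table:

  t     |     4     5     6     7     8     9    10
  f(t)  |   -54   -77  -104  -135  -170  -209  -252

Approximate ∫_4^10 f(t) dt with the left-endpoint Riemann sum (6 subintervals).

-749

Δt = 1.
Sum = 1·[(-54) + (-77) + (-104) + (-135) + (-170) + (-209)] = -749.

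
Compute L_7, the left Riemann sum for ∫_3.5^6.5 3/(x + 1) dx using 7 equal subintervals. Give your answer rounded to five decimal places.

Δx = (6.5 − 3.5)/7 = 3/7.
Left endpoints: 3.5, 55/14, 61/14, 67/14, 73/14, 79/14, 85/14.
f(3.5) = 2/3, f(55/14) = 14/23, f(61/14) = 0.56, f(67/14) = 14/27, f(73/14) = 14/29, f(79/14) = 14/31, f(85/14) = 14/33.
Sum = Δx · [f(3.5) + f(55/14) + f(61/14) + ...].
Sum ≈ 1.59107.

1.59107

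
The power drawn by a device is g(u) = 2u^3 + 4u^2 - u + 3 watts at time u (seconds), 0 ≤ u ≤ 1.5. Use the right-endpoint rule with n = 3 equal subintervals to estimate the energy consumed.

Δu = (1.5 − 0)/3 = 0.5.
Right endpoints: 0.5, 1, 1.5.
g(0.5) = 3.75, g(1) = 8, g(1.5) = 17.25.
Sum = Δu · [g(0.5) + g(1) + g(1.5)].
Sum = 14.5.

14.5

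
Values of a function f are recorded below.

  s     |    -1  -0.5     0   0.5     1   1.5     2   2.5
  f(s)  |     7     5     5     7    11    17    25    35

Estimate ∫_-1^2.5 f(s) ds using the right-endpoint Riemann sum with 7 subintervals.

52.5

Δs = 0.5.
Sum = 0.5·[5 + 5 + 7 + 11 + 17 + 25 + 35] = 52.5.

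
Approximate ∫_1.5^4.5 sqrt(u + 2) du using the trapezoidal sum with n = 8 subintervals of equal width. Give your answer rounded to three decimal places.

6.682

Δu = (4.5 − 1.5)/8 = 0.375.
f(1.5) ≈ 1.871, f(1.875) ≈ 1.969, f(2.25) ≈ 2.062, f(2.625) ≈ 2.151, f(3) ≈ 2.236, f(3.375) ≈ 2.318, f(3.75) ≈ 2.398, f(4.125) ≈ 2.475, f(4.5) ≈ 2.550.
T_8 = (Δu/2)·[f(u_0) + 2f(u_1) + ... + 2f(u_{7}) + f(u_8)].
Sum ≈ 6.682.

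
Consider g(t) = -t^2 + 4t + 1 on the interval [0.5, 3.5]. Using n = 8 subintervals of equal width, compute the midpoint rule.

Δt = (3.5 − 0.5)/8 = 0.375.
Midpoints: 0.6875, 1.0625, 1.4375, 1.8125, 2.1875, 2.5625, 2.9375, 3.3125.
g(0.6875) = 3.27734375, g(1.0625) = 4.12109375, g(1.4375) = 4.68359375, g(1.8125) = 4.96484375, g(2.1875) = 4.96484375, g(2.5625) = 4.68359375, g(2.9375) = 4.12109375, g(3.3125) = 3.27734375.
Sum = Δt · [g(0.6875) + g(1.0625) + g(1.4375) + ...].
Sum = 12.78515625.

12.78515625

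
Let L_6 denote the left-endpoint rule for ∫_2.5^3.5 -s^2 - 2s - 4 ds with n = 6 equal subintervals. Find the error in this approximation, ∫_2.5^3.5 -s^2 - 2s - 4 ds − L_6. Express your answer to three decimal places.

-0.662

Exact integral: ∫_2.5^3.5 f(s) ds ≈ -19.08333.
L_6 ≈ -18.42130.
Error ≈ -19.08333 − (-18.42130) ≈ -0.662.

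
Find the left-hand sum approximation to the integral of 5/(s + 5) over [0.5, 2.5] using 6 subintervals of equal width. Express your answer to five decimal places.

Δs = (2.5 − 0.5)/6 = 1/3.
Left endpoints: 0.5, 5/6, 7/6, 1.5, 11/6, 13/6.
f(0.5) = 10/11, f(5/6) = 6/7, f(7/6) = 30/37, f(1.5) = 10/13, f(11/6) = 30/41, f(13/6) = 30/43.
Sum = Δs · [f(0.5) + f(5/6) + f(7/6) + ...].
Sum ≈ 1.59189.

1.59189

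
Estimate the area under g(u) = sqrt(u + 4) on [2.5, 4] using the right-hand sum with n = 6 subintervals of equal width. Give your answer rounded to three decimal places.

4.072

Δu = (4 − 2.5)/6 = 0.25.
Right endpoints: 2.75, 3, 3.25, 3.5, 3.75, 4.
g(2.75) ≈ 2.598, g(3) ≈ 2.646, g(3.25) ≈ 2.693, g(3.5) ≈ 2.739, g(3.75) ≈ 2.784, g(4) ≈ 2.828.
Sum = Δu · [g(2.75) + g(3) + g(3.25) + ...].
Sum ≈ 4.072.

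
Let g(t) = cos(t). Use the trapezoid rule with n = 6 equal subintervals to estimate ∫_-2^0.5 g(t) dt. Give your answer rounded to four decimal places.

Δt = (0.5 − (-2))/6 = 5/12.
g(-2) ≈ -0.4161, g(-19/12) ≈ -0.0125, g(-7/6) ≈ 0.3932, g(-0.75) ≈ 0.7317, g(-1/3) ≈ 0.9450, g(1/12) ≈ 0.9965, g(0.5) ≈ 0.8776.
T_6 = (Δt/2)·[g(t_0) + 2g(t_1) + ... + 2g(t_{5}) + g(t_6)].
Sum ≈ 1.3686.

1.3686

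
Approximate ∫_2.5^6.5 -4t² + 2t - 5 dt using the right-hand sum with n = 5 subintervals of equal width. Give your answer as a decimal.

-385.44

Δt = (6.5 − 2.5)/5 = 0.8.
Right endpoints: 3.3, 4.1, 4.9, 5.7, 6.5.
f(3.3) = -41.96, f(4.1) = -64.04, f(4.9) = -91.24, f(5.7) = -123.56, f(6.5) = -161.
Sum = Δt · [f(3.3) + f(4.1) + f(4.9) + f(5.7) + f(6.5)].
Sum = -385.44.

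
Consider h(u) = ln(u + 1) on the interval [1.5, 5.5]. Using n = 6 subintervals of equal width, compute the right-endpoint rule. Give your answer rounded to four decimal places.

6.1854

Δu = (5.5 − 1.5)/6 = 2/3.
Right endpoints: 13/6, 17/6, 3.5, 25/6, 29/6, 5.5.
h(13/6) ≈ 1.1527, h(17/6) ≈ 1.3437, h(3.5) ≈ 1.5041, h(25/6) ≈ 1.6422, h(29/6) ≈ 1.7636, h(5.5) ≈ 1.8718.
Sum = Δu · [h(13/6) + h(17/6) + h(3.5) + ...].
Sum ≈ 6.1854.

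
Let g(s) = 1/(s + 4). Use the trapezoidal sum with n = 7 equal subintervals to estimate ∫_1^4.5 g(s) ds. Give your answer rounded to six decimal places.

Δs = (4.5 − 1)/7 = 0.5.
g(1) = 0.2, g(1.5) = 2/11, g(2) = 1/6, g(2.5) = 2/13, g(3) = 1/7, g(3.5) = 2/15, g(4) = 0.125, g(4.5) = 2/17.
T_7 = (Δs/2)·[g(s_0) + 2g(s_1) + ... + 2g(s_{6}) + g(s_7)].
Sum ≈ 0.531173.

0.531173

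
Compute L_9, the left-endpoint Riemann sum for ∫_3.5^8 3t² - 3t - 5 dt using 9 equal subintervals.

334.125

Δt = (8 − 3.5)/9 = 0.5.
Left endpoints: 3.5, 4, 4.5, 5, 5.5, 6, 6.5, 7, 7.5.
f(3.5) = 21.25, f(4) = 31, f(4.5) = 42.25, f(5) = 55, f(5.5) = 69.25, f(6) = 85, f(6.5) = 102.25, f(7) = 121, f(7.5) = 141.25.
Sum = Δt · [f(3.5) + f(4) + f(4.5) + ...].
Sum = 334.125.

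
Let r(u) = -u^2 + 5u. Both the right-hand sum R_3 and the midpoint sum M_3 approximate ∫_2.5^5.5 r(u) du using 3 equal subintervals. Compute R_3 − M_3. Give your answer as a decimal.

-5.25

R_3 = 4.75.
M_3 = 10.
R_3 − M_3 = -5.25.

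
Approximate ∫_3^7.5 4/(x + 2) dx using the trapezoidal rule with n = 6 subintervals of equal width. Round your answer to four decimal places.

2.5728

Δx = (7.5 − 3)/6 = 0.75.
f(3) = 0.8, f(3.75) = 16/23, f(4.5) = 8/13, f(5.25) = 16/29, f(6) = 0.5, f(6.75) = 16/35, f(7.5) = 8/19.
T_6 = (Δx/2)·[f(x_0) + 2f(x_1) + ... + 2f(x_{5}) + f(x_6)].
Sum ≈ 2.5728.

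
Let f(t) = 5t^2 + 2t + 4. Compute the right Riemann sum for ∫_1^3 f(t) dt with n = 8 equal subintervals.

Δt = (3 − 1)/8 = 0.25.
Right endpoints: 1.25, 1.5, 1.75, 2, 2.25, 2.5, 2.75, 3.
f(1.25) = 14.3125, f(1.5) = 18.25, f(1.75) = 22.8125, f(2) = 28, f(2.25) = 33.8125, f(2.5) = 40.25, f(2.75) = 47.3125, f(3) = 55.
Sum = Δt · [f(1.25) + f(1.5) + f(1.75) + ...].
Sum = 64.9375.

64.9375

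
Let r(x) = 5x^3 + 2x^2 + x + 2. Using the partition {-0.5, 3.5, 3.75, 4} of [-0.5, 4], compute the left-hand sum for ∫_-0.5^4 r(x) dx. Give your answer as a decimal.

140.98046875

Subinterval widths: 4, 0.25, 0.25.
Left endpoints: -0.5, 3.5, 3.75.
r(-0.5) = 1.375, r(3.5) = 244.375, r(3.75) = 297.546875.
Sum = Σ Δx_i · r(x_i).
Sum = 140.98046875.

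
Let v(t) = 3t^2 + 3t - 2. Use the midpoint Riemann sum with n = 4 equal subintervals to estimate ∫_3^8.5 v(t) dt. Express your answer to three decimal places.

Δt = (8.5 − 3)/4 = 1.375.
Midpoints: 3.6875, 5.0625, 6.4375, 7.8125.
v(3.6875) = 49.85546875, v(5.0625) = 90.07421875, v(6.4375) = 141.63671875, v(7.8125) = 204.54296875.
Sum = Δt · [v(3.6875) + v(5.0625) + v(6.4375) + v(7.8125)].
Sum ≈ 668.400.

668.400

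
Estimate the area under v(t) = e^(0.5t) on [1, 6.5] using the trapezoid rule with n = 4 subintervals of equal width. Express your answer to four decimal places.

50.1702

Δt = (6.5 − 1)/4 = 1.375.
v(1) ≈ 1.6487, v(2.375) ≈ 3.2789, v(3.75) ≈ 6.5208, v(5.125) ≈ 12.9682, v(6.5) ≈ 25.7903.
T_4 = (Δt/2)·[v(t_0) + 2v(t_1) + 2v(t_2) + 2v(t_3) + v(t_4)].
Sum ≈ 50.1702.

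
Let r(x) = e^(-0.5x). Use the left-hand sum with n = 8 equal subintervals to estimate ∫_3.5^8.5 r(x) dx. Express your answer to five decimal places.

0.37146

Δx = (8.5 − 3.5)/8 = 0.625.
Left endpoints: 3.5, 4.125, 4.75, 5.375, 6, 6.625, 7.25, 7.875.
r(3.5) ≈ 0.17377, r(4.125) ≈ 0.12714, r(4.75) ≈ 0.09301, r(5.375) ≈ 0.06805, r(6) ≈ 0.04979, r(6.625) ≈ 0.03642, r(7.25) ≈ 0.02665, r(7.875) ≈ 0.01950.
Sum = Δx · [r(3.5) + r(4.125) + r(4.75) + ...].
Sum ≈ 0.37146.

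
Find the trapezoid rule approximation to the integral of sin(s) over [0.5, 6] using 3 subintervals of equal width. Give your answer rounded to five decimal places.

-0.05805

Δs = (6 − 0.5)/3 = 11/6.
f(0.5) ≈ 0.47943, f(7/3) ≈ 0.72309, f(25/6) ≈ -0.85475, f(6) ≈ -0.27942.
T_3 = (Δs/2)·[f(s_0) + 2f(s_1) + 2f(s_2) + f(s_3)].
Sum ≈ -0.05805.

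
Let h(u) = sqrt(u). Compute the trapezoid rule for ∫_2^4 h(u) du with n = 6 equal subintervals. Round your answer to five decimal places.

3.44676

Δu = (4 − 2)/6 = 1/3.
h(2) ≈ 1.41421, h(7/3) ≈ 1.52753, h(8/3) ≈ 1.63299, h(3) ≈ 1.73205, h(10/3) ≈ 1.82574, h(11/3) ≈ 1.91485, h(4) ≈ 2.00000.
T_6 = (Δu/2)·[h(u_0) + 2h(u_1) + ... + 2h(u_{5}) + h(u_6)].
Sum ≈ 3.44676.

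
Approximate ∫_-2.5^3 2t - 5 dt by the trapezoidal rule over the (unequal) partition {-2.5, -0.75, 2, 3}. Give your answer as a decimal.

Subinterval widths: 1.75, 2.75, 1.
f(-2.5) = -10, f(-0.75) = -6.5, f(2) = -1, f(3) = 1.
On each subinterval the trapezoid contributes (Δt_i/2)·[f(t_{i-1}) + f(t_i)].
Sum = -24.75.

-24.75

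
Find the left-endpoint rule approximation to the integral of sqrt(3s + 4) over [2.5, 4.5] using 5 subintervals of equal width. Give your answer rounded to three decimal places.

7.443

Δs = (4.5 − 2.5)/5 = 0.4.
Left endpoints: 2.5, 2.9, 3.3, 3.7, 4.1.
f(2.5) ≈ 3.391, f(2.9) ≈ 3.564, f(3.3) ≈ 3.728, f(3.7) ≈ 3.886, f(4.1) ≈ 4.037.
Sum = Δs · [f(2.5) + f(2.9) + f(3.3) + f(3.7) + f(4.1)].
Sum ≈ 7.443.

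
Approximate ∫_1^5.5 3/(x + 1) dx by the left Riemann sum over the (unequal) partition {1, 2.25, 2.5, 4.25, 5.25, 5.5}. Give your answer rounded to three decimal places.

Subinterval widths: 1.25, 0.25, 1.75, 1, 0.25.
Left endpoints: 1, 2.25, 2.5, 4.25, 5.25.
f(1) = 1.5, f(2.25) = 12/13, f(2.5) = 6/7, f(4.25) = 4/7, f(5.25) = 0.48.
Sum = Σ Δx_i · f(x_i).
Sum ≈ 4.297.

4.297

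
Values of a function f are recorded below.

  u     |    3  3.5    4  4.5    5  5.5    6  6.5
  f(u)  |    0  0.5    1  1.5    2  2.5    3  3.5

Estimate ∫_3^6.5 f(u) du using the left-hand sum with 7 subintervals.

5.25

Δu = 0.5.
Sum = 0.5·[0 + 0.5 + 1 + 1.5 + 2 + 2.5 + 3] = 5.25.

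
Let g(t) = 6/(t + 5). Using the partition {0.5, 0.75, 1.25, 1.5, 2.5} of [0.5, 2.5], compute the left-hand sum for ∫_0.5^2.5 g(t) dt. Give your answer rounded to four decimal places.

Subinterval widths: 0.25, 0.5, 0.25, 1.
Left endpoints: 0.5, 0.75, 1.25, 1.5.
g(0.5) = 12/11, g(0.75) = 24/23, g(1.25) = 0.96, g(1.5) = 12/13.
Sum = Σ Δt_i · g(t_i).
Sum ≈ 1.9575.

1.9575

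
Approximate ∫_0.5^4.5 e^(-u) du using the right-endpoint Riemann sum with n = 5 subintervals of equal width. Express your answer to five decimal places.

0.38868

Δu = (4.5 − 0.5)/5 = 0.8.
Right endpoints: 1.3, 2.1, 2.9, 3.7, 4.5.
f(1.3) ≈ 0.27253, f(2.1) ≈ 0.12246, f(2.9) ≈ 0.05502, f(3.7) ≈ 0.02472, f(4.5) ≈ 0.01111.
Sum = Δu · [f(1.3) + f(2.1) + f(2.9) + f(3.7) + f(4.5)].
Sum ≈ 0.38868.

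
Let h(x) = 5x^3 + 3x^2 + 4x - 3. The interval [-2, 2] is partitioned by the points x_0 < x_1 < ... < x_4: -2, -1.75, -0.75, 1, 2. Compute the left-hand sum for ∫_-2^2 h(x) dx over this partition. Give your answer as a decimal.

-39.59765625

Subinterval widths: 0.25, 1, 1.75, 1.
Left endpoints: -2, -1.75, -0.75, 1.
h(-2) = -39, h(-1.75) = -27.609375, h(-0.75) = -6.421875, h(1) = 9.
Sum = Σ Δx_i · h(x_i).
Sum = -39.59765625.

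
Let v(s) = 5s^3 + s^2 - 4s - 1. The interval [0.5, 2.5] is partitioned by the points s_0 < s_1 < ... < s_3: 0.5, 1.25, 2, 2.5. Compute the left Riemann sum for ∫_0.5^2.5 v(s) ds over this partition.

19.90234375

Subinterval widths: 0.75, 0.75, 0.5.
Left endpoints: 0.5, 1.25, 2.
v(0.5) = -2.125, v(1.25) = 5.328125, v(2) = 35.
Sum = Σ Δs_i · v(s_i).
Sum = 19.90234375.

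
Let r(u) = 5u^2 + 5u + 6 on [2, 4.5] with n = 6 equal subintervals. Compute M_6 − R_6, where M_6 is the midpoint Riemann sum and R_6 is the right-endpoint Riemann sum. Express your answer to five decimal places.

-20.07378

M_6 ≈ 193.9858218.
R_6 ≈ 214.0596065.
M_6 − R_6 ≈ -20.07378.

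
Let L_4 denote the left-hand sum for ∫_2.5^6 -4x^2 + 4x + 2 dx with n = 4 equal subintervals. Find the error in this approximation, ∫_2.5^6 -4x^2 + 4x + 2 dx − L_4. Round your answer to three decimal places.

Exact integral: ∫_2.5^6 f(x) dx ≈ -200.66667.
L_4 = -156.515625.
Error ≈ -200.66667 − (-156.515625) ≈ -44.151.

-44.151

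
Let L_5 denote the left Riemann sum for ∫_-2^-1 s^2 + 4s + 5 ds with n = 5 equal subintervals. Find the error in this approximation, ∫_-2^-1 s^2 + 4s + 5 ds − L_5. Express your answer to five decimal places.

Exact integral: ∫_-2^-1 f(s) ds ≈ 1.3333333.
L_5 = 1.24.
Error ≈ 1.3333333 − 1.24 ≈ 0.09333.

0.09333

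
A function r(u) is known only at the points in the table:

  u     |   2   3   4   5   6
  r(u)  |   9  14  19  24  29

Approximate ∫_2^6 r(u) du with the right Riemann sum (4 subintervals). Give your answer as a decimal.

86

Δu = 1.
Sum = 1·[14 + 19 + 24 + 29] = 86.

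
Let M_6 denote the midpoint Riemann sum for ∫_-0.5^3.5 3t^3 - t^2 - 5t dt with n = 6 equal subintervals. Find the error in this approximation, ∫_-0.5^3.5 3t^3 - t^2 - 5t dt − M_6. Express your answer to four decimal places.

1.8519

Exact integral: ∫_-0.5^3.5 f(t) dt ≈ 68.166667.
M_6 ≈ 66.314815.
Error ≈ 68.166667 − 66.314815 ≈ 1.8519.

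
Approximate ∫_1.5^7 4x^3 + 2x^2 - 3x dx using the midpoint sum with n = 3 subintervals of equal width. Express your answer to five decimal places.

Δx = (7 − 1.5)/3 = 11/6.
Midpoints: 29/12, 4.25, 73/12.
f(29/12) = 26303/432, f(4.25) = 330.4375, f(73/12) = 413107/432.
Sum = Δx · [f(29/12) + f(4.25) + f(73/12)].
Sum ≈ 2470.58218.

2470.58218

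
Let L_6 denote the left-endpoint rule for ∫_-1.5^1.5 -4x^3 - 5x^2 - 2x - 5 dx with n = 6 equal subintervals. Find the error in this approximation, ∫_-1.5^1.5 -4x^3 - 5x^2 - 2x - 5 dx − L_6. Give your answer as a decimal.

-7.625

Exact integral: ∫_-1.5^1.5 f(x) dx = -26.25.
L_6 = -18.625.
Error = -26.25 − (-18.625) = -7.625.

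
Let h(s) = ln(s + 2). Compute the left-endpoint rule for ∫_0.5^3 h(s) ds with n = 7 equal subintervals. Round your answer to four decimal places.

Δs = (3 − 0.5)/7 = 5/14.
Left endpoints: 0.5, 6/7, 17/14, 11/7, 27/14, 16/7, 37/14.
h(0.5) ≈ 0.9163, h(6/7) ≈ 1.0498, h(17/14) ≈ 1.1676, h(11/7) ≈ 1.2730, h(27/14) ≈ 1.3683, h(16/7) ≈ 1.4553, h(37/14) ≈ 1.5353.
Sum = Δs · [h(0.5) + h(6/7) + h(17/14) + ...].
Sum ≈ 3.1306.

3.1306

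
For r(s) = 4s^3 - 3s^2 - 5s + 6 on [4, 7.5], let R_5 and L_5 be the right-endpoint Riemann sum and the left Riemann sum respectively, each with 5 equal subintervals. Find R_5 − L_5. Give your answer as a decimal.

R_5 = 2942.065.
L_5 = 2036.79.
R_5 − L_5 = 905.275.

905.275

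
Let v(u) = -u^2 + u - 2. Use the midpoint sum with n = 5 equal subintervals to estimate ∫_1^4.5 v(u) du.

-27.27375

Δu = (4.5 − 1)/5 = 0.7.
Midpoints: 1.35, 2.05, 2.75, 3.45, 4.15.
v(1.35) = -2.4725, v(2.05) = -4.1525, v(2.75) = -6.8125, v(3.45) = -10.4525, v(4.15) = -15.0725.
Sum = Δu · [v(1.35) + v(2.05) + v(2.75) + v(3.45) + v(4.15)].
Sum = -27.27375.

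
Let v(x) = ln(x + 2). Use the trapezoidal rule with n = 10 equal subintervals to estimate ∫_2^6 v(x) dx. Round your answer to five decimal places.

7.08869

Δx = (6 − 2)/10 = 0.4.
v(2) ≈ 1.38629, v(2.4) ≈ 1.48160, v(2.8) ≈ 1.56862, v(3.2) ≈ 1.64866, v(3.6) ≈ 1.72277, v(4) ≈ 1.79176, v(4.4) ≈ 1.85630, v(4.8) ≈ 1.91692, v(5.2) ≈ 1.97408, v(5.6) ≈ 2.02815, v(6) ≈ 2.07944.
T_10 = (Δx/2)·[v(x_0) + 2v(x_1) + ... + 2v(x_{9}) + v(x_10)].
Sum ≈ 7.08869.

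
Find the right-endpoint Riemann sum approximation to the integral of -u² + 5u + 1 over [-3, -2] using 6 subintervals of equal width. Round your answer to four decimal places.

-17.0046

Δu = (-2 − (-3))/6 = 1/6.
Right endpoints: -17/6, -8/3, -2.5, -7/3, -13/6, -2.
f(-17/6) = -763/36, f(-8/3) = -175/9, f(-2.5) = -17.75, f(-7/3) = -145/9, f(-13/6) = -523/36, f(-2) = -13.
Sum = Δu · [f(-17/6) + f(-8/3) + f(-2.5) + ...].
Sum ≈ -17.0046.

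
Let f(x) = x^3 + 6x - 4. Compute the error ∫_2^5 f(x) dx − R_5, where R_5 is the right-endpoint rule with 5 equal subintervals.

Exact integral: ∫_2^5 f(x) dx = 203.25.
R_5 = 245.64.
Error = 203.25 − 245.64 = -42.39.

-42.39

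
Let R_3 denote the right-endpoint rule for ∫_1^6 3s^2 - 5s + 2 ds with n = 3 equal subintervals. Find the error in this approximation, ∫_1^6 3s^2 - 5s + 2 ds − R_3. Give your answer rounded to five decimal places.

Exact integral: ∫_1^6 f(s) ds = 137.5.
R_3 ≈ 211.1111111.
Error ≈ 137.5 − 211.1111111 ≈ -73.61111.

-73.61111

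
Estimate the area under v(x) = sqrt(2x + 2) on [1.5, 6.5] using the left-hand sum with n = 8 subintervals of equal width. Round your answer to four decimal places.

Δx = (6.5 − 1.5)/8 = 0.625.
Left endpoints: 1.5, 2.125, 2.75, 3.375, 4, 4.625, 5.25, 5.875.
v(1.5) ≈ 2.2361, v(2.125) ≈ 2.5000, v(2.75) ≈ 2.7386, v(3.375) ≈ 2.9580, v(4) ≈ 3.1623, v(4.625) ≈ 3.3541, v(5.25) ≈ 3.5355, v(5.875) ≈ 3.7081.
Sum = Δx · [v(1.5) + v(2.125) + v(2.75) + ...].
Sum ≈ 15.1205.

15.1205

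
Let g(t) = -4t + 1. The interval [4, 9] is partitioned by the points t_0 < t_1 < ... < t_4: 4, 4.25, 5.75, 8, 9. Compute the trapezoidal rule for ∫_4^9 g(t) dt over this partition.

-125

Subinterval widths: 0.25, 1.5, 2.25, 1.
g(4) = -15, g(4.25) = -16, g(5.75) = -22, g(8) = -31, g(9) = -35.
On each subinterval the trapezoid contributes (Δt_i/2)·[g(t_{i-1}) + g(t_i)].
Sum = -125.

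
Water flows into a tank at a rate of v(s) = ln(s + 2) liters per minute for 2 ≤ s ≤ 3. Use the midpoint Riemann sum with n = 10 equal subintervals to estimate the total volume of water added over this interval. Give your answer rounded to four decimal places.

Δs = (3 − 2)/10 = 0.1.
Midpoints: 2.05, 2.15, 2.25, 2.35, 2.45, 2.55, 2.65, 2.75, 2.85, 2.95.
v(2.05) ≈ 1.3987, v(2.15) ≈ 1.4231, v(2.25) ≈ 1.4469, v(2.35) ≈ 1.4702, v(2.45) ≈ 1.4929, v(2.55) ≈ 1.5151, v(2.65) ≈ 1.5369, v(2.75) ≈ 1.5581, v(2.85) ≈ 1.5790, v(2.95) ≈ 1.5994.
Sum = Δs · [v(2.05) + v(2.15) + v(2.25) + ...].
Sum ≈ 1.5020.

1.5020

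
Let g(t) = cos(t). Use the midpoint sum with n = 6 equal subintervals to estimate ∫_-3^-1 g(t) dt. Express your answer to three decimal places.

Δt = (-1 − (-3))/6 = 1/3.
Midpoints: -17/6, -2.5, -13/6, -11/6, -1.5, -7/6.
g(-17/6) ≈ -0.953, g(-2.5) ≈ -0.801, g(-13/6) ≈ -0.561, g(-11/6) ≈ -0.260, g(-1.5) ≈ 0.071, g(-7/6) ≈ 0.393.
Sum = Δt · [g(-17/6) + g(-2.5) + g(-13/6) + ...].
Sum ≈ -0.704.

-0.704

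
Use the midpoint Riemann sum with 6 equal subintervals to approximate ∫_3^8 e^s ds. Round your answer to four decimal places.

2876.9031

Δs = (8 − 3)/6 = 5/6.
Midpoints: 41/12, 4.25, 61/12, 71/12, 6.75, 91/12.
f(41/12) ≈ 30.4677, f(4.25) ≈ 70.1054, f(61/12) ≈ 161.3109, f(71/12) ≈ 371.1724, f(6.75) ≈ 854.0588, f(91/12) ≈ 1965.1686.
Sum = Δs · [f(41/12) + f(4.25) + f(61/12) + ...].
Sum ≈ 2876.9031.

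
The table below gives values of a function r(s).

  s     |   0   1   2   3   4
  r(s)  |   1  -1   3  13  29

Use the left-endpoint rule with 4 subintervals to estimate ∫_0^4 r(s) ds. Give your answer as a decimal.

Δs = 1.
Sum = 1·[1 + (-1) + 3 + 13] = 16.

16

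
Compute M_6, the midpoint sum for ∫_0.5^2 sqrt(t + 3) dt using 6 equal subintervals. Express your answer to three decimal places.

3.088

Δt = (2 − 0.5)/6 = 0.25.
Midpoints: 0.625, 0.875, 1.125, 1.375, 1.625, 1.875.
f(0.625) ≈ 1.904, f(0.875) ≈ 1.969, f(1.125) ≈ 2.031, f(1.375) ≈ 2.092, f(1.625) ≈ 2.151, f(1.875) ≈ 2.208.
Sum = Δt · [f(0.625) + f(0.875) + f(1.125) + ...].
Sum ≈ 3.088.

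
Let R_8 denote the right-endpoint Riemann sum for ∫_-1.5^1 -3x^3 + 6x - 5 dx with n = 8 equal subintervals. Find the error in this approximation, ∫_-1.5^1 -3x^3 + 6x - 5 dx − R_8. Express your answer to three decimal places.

-0.385

Exact integral: ∫_-1.5^1 f(x) dx = -13.203125.
R_8 ≈ -12.81860.
Error ≈ -13.203125 − (-12.81860) ≈ -0.385.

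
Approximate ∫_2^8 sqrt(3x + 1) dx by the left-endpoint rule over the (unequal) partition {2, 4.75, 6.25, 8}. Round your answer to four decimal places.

20.9107

Subinterval widths: 2.75, 1.5, 1.75.
Left endpoints: 2, 4.75, 6.25.
f(2) ≈ 2.6458, f(4.75) ≈ 3.9051, f(6.25) ≈ 4.4441.
Sum = Σ Δx_i · f(x_i).
Sum ≈ 20.9107.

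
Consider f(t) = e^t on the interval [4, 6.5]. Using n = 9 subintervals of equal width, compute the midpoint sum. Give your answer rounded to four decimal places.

Δt = (6.5 − 4)/9 = 5/18.
Midpoints: 149/36, 53/12, 169/36, 179/36, 5.25, 199/36, 209/36, 73/12, 229/36.
f(149/36) ≈ 62.7331, f(53/12) ≈ 82.8198, f(169/36) ≈ 109.3380, f(179/36) ≈ 144.3473, f(5.25) ≈ 190.5663, f(199/36) ≈ 251.5842, f(209/36) ≈ 332.1397, f(73/12) ≈ 438.4884, f(229/36) ≈ 578.8892.
Sum = Δt · [f(149/36) + f(53/12) + f(169/36) + ...].
Sum ≈ 608.5850.

608.5850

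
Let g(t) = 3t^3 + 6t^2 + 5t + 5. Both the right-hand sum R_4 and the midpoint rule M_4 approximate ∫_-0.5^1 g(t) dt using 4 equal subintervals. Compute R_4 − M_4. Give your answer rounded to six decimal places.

3.317871

R_4 ≈ 15.50097656.
M_4 ≈ 12.18310547.
R_4 − M_4 ≈ 3.317871.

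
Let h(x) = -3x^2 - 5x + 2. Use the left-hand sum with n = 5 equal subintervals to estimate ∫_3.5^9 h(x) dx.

-721.765

Δx = (9 − 3.5)/5 = 1.1.
Left endpoints: 3.5, 4.6, 5.7, 6.8, 7.9.
h(3.5) = -52.25, h(4.6) = -84.48, h(5.7) = -123.97, h(6.8) = -170.72, h(7.9) = -224.73.
Sum = Δx · [h(3.5) + h(4.6) + h(5.7) + h(6.8) + h(7.9)].
Sum = -721.765.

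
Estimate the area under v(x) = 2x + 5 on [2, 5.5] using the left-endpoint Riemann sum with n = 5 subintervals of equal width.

Δx = (5.5 − 2)/5 = 0.7.
Left endpoints: 2, 2.7, 3.4, 4.1, 4.8.
v(2) = 9, v(2.7) = 10.4, v(3.4) = 11.8, v(4.1) = 13.2, v(4.8) = 14.6.
Sum = Δx · [v(2) + v(2.7) + v(3.4) + v(4.1) + v(4.8)].
Sum = 41.3.

41.3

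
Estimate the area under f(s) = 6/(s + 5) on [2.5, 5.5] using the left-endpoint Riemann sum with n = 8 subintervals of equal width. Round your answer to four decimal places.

2.0623

Δs = (5.5 − 2.5)/8 = 0.375.
Left endpoints: 2.5, 2.875, 3.25, 3.625, 4, 4.375, 4.75, 5.125.
f(2.5) = 0.8, f(2.875) = 16/21, f(3.25) = 8/11, f(3.625) = 16/23, f(4) = 2/3, f(4.375) = 0.64, f(4.75) = 8/13, f(5.125) = 16/27.
Sum = Δs · [f(2.5) + f(2.875) + f(3.25) + ...].
Sum ≈ 2.0623.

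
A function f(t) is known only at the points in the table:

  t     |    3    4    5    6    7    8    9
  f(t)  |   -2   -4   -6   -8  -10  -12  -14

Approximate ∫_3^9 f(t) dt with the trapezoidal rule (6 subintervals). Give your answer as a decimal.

Δt = 1.
T_6 = (1/2)·[(-2) + 2·(-4) + 2·(-6) + 2·(-8) + 2·(-10) + 2·(-12) + (-14)] = -48.

-48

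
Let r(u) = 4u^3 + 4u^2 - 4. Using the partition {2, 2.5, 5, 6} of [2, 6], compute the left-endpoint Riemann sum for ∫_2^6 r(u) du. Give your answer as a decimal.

826.75

Subinterval widths: 0.5, 2.5, 1.
Left endpoints: 2, 2.5, 5.
r(2) = 44, r(2.5) = 83.5, r(5) = 596.
Sum = Σ Δu_i · r(u_i).
Sum = 826.75.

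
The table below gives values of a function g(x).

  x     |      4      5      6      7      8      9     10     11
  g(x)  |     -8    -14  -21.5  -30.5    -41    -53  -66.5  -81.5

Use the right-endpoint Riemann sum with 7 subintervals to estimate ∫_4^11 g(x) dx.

-308

Δx = 1.
Sum = 1·[(-14) + (-21.5) + (-30.5) + (-41) + (-53) + (-66.5) + (-81.5)] = -308.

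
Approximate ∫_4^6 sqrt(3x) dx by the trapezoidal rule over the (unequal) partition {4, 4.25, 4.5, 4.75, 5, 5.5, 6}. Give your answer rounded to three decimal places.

7.732

Subinterval widths: 0.25, 0.25, 0.25, 0.25, 0.5, 0.5.
f(4) ≈ 3.464, f(4.25) ≈ 3.571, f(4.5) ≈ 3.674, f(4.75) ≈ 3.775, f(5) ≈ 3.873, f(5.5) ≈ 4.062, f(6) ≈ 4.243.
On each subinterval the trapezoid contributes (Δx_i/2)·[f(x_{i-1}) + f(x_i)].
Sum ≈ 7.732.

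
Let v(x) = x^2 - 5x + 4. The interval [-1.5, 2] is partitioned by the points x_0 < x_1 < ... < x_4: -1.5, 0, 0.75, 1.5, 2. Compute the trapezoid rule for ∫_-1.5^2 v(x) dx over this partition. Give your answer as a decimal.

14.140625

Subinterval widths: 1.5, 0.75, 0.75, 0.5.
v(-1.5) = 13.75, v(0) = 4, v(0.75) = 0.8125, v(1.5) = -1.25, v(2) = -2.
On each subinterval the trapezoid contributes (Δx_i/2)·[v(x_{i-1}) + v(x_i)].
Sum = 14.140625.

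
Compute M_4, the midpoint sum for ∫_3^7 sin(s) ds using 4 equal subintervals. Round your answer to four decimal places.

Δs = (7 − 3)/4 = 1.
Midpoints: 3.5, 4.5, 5.5, 6.5.
f(3.5) ≈ -0.3508, f(4.5) ≈ -0.9775, f(5.5) ≈ -0.7055, f(6.5) ≈ 0.2151.
Sum = Δs · [f(3.5) + f(4.5) + f(5.5) + f(6.5)].
Sum ≈ -1.8187.

-1.8187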